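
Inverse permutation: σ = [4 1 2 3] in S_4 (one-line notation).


To find σ⁻¹, swap domain and range:
σ(1) = 4 → σ⁻¹(4) = 1
σ(2) = 1 → σ⁻¹(1) = 2
σ(3) = 2 → σ⁻¹(2) = 3
σ(4) = 3 → σ⁻¹(3) = 4

σ⁻¹ = [2 3 4 1]


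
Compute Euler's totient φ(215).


Factor n: 215 = 5 × 43
φ(n) = n · ∏(1 - 1/p) over distinct primes p | n
φ(215) = 215 · (1 - 1/5) · (1 - 1/43) = 168

φ(215) = 168


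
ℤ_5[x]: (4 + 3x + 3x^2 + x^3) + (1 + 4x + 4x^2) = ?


Add coefficients mod 5:
x^0: 4 + 1 = 0 (mod 5)
x^1: 3 + 4 = 2 (mod 5)
x^2: 3 + 4 = 2 (mod 5)
x^3: 1 + 0 = 1 (mod 5)
Result: 2x + 2x^2 + x^3

f + g = 2x + 2x^2 + x^3


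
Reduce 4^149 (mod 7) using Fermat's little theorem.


Fermat's little theorem: if p is prime and gcd(a,p)=1, then a^(p-1) ≡ 1 (mod p)
p = 7 is prime, gcd(4,7) = 1
Reduce exponent: 149 mod 6 = 5
So 4^149 ≡ 4^5 (mod 7)
4^5 mod 7 = 2

4^149 ≡ 2 (mod 7)


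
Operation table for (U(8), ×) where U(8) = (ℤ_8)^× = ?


Elements: {1, 3, 5, 7}
Operation: multiplication mod 8
Entry (a, b) = (a × b) mod 8

Cayley table:
  | 1 | 3 | 5 | 7
1 | 1 | 3 | 5 | 7
3 | 3 | 1 | 7 | 5
5 | 5 | 7 | 1 | 3
7 | 7 | 5 | 3 | 1


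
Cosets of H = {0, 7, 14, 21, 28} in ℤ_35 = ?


H = {0, 7, 14, 21, 28}, |H| = 5
Number of cosets = |G|/|H| = 35/5 = 7
0 + H = {0, 7, 14, 21, 28}
1 + H = {1, 8, 15, 22, 29}
2 + H = {2, 9, 16, 23, 30}
3 + H = {3, 10, 17, 24, 31}
4 + H = {4, 11, 18, 25, 32}
5 + H = {5, 12, 19, 26, 33}
6 + H = {6, 13, 20, 27, 34}

Cosets: 0+H={0,7,14,21,28}; 1+H={1,8,15,22,29}; 2+H={2,9,16,23,30}; 3+H={3,10,17,24,31}; 4+H={4,11,18,25,32}; 5+H={5,12,19,26,33}; 6+H={6,13,20,27,34}


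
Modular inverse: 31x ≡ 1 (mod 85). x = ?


Use the extended Euclidean algorithm to write 1 = 31·s + 85·t; then s mod 85 is the inverse.
Euclidean algorithm:
  31 = 0·85 + 31
  85 = 2·31 + 23
  31 = 1·23 + 8
  23 = 2·8 + 7
  8 = 1·7 + 1
  7 = 7·1 + 0
gcd(31,85) = 1
Back-substitution gives: 31·(11) + 85·(-4) = 1
So 31⁻¹ ≡ 11 ≡ 11 (mod 85)
Check: 31 × 11 = 341 ≡ 1 (mod 85) ✓

31⁻¹ ≡ 11 (mod 85)


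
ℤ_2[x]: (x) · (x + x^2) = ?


Expand and collect like terms; reduce coefficients mod 2:
x^0: 0·0 = 0 ≡ 0 (mod 2)
x^1: 0·1 + 1·0 = 0 ≡ 0 (mod 2)
x^2: 0·1 + 1·1 = 1 ≡ 1 (mod 2)
x^3: 1·1 = 1 ≡ 1 (mod 2)
Result: x^2 + x^3

f · g = x^2 + x^3


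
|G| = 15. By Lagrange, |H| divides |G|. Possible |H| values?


Lagrange's theorem: |H| divides |G|
|G| = 15
Divisors of 15: 1, 3, 5, 15

Possible subgroup orders: {1, 3, 5, 15}


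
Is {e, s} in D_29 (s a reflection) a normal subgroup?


H = {e, s} in D_29 (s a reflection)
r·s·r⁻¹ = sr⁻² ≠ s for n ≥ 3, so {e, s} is not closed under conjugation

No, not a normal subgroup


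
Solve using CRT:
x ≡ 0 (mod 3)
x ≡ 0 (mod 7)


m₁ = 3, m₂ = 7, gcd = 1, so CRT applies. M = m₁·m₂ = 21
Let M₁ = M/m₁ = 7, M₂ = M/m₂ = 3
Find y₁ ≡ M₁⁻¹ (mod m₁): 7⁻¹ ≡ 1 (mod 3)
Find y₂ ≡ M₂⁻¹ (mod m₂): 3⁻¹ ≡ 5 (mod 7)
x = a₁·M₁·y₁ + a₂·M₂·y₂ = 0·7·1 + 0·3·5 = 0
Reduce mod 21: x ≡ 0
Check: 0 mod 3 = 0 ✓, 0 mod 7 = 0 ✓

x ≡ 0 (mod 21)


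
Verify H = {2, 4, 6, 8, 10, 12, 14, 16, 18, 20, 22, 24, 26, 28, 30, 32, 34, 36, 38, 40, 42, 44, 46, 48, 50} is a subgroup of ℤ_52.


Subgroup test for H = {2, 4, 6, 8, 10, 12, 14, 16, 18, 20, 22, 24, 26, 28, 30, 32, 34, 36, 38, 40, 42, 44, 46, 48, 50} in (ℤ_52, +):
(1) 0 ∈ H? No
(2) Closure: for all a,b ∈ H, (a+b) mod 52 ∈ H? No  [counterexample: 2 + 50 = 0 ∉ H]
(3) Inverses: for all a ∈ H, -a mod 52 ∈ H? Yes

No, H is not a subgroup of ℤ_52


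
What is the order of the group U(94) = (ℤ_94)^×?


U(n) is the group of units mod n; |U(n)| = φ(n)
|U(94)| = φ(94) = 46

|U(94) = (ℤ_94)^×| = 46


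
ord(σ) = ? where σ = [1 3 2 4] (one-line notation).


Cycle decomposition: (2 3)
Cycle lengths: 2
Order = lcm(2) = 2

ord(σ) = 2


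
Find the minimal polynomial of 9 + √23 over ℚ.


Let α = 9 + √23. Then α - 9 = √23, so (α - 9)² = 23, giving α² - 18α + 58 = 0. Degree 2 and α ∉ ℚ, so this is the minimal polynomial.

Minimal polynomial: x² - 18x + 58


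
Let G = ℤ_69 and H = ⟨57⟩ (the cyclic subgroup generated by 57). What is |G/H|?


|⟨57⟩| = n / gcd(57, 69) = 69 / 3 = 23
H is normal (ℤ_69 is abelian).
|G/H| = |G| / |H| = 69 / 23 = 3

|G/H| = 3


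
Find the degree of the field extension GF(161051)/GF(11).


GF(161051) = GF(11^5), so the extension degree is 5

[GF(161051)/GF(11)] = 5


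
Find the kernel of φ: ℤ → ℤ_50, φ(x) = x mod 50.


Kernel = preimage of identity
ker(φ) = {x ∈ ℤ : x ≡ 0 (mod 50)} = 50ℤ = {0, ±50, ±100, ...}

ker(φ) = 50ℤ


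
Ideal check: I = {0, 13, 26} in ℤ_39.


Check ideal conditions for I = {0, 13, 26} in ℤ_39:
(1) I is an additive subgroup? Yes
(2) For r ∈ ℤ_39 and a ∈ I: r·a ∈ I? Yes

Yes, I is an ideal of ℤ_39


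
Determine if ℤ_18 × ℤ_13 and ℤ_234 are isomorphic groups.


Comparing ℤ_18 × ℤ_13 and ℤ_234:
gcd(18,13) = 1, so ℤ_18 × ℤ_13 ≅ ℤ_234 (CRT)

Yes, ℤ_18 × ℤ_13 ≅ ℤ_234


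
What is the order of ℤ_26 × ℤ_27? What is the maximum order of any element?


|ℤ_26 × ℤ_27| = 26 × 27 = 702
Max element order = lcm(26,27) = 702
Cyclic? Yes (gcd=1)

|ℤ_26×ℤ_27| = 702, max element order = 702


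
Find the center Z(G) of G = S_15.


Z(G) = {g ∈ G | gx = xg for all x ∈ G}
S_n is non-abelian for n ≥ 3; Z(S_15) is trivial

Z(S_15) = {e}


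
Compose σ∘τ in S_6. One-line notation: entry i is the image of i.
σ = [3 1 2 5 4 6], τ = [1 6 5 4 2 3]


σ∘τ: apply τ first, then σ
1 →τ 1 →σ 3
2 →τ 6 →σ 6
3 →τ 5 →σ 4
4 →τ 4 →σ 5
5 →τ 2 →σ 1
6 →τ 3 →σ 2

σ∘τ = [3 6 4 5 1 2]


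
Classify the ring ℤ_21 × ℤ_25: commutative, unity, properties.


Direct product ring; commutative with unity (1,1); but (1,0)·(0,1) = (0,0) gives zero divisors, so not an integral domain
Commutative: Yes
Integral domain: No
Has unity: Yes

ℤ_21 × ℤ_25: Commutative=Yes, Unity=Yes


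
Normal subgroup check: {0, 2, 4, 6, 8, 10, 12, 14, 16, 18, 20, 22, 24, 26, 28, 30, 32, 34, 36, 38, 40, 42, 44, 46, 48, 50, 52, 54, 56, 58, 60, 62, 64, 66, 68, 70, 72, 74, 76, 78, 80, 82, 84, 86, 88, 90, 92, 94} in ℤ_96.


H = {0, 2, 4, 6, 8, 10, 12, 14, 16, 18, 20, 22, 24, 26, 28, 30, 32, 34, 36, 38, 40, 42, 44, 46, 48, 50, 52, 54, 56, 58, 60, 62, 64, 66, 68, 70, 72, 74, 76, 78, 80, 82, 84, 86, 88, 90, 92, 94} in ℤ_96
ℤ_96 is abelian; every subgroup of an abelian group is normal

Yes, normal subgroup


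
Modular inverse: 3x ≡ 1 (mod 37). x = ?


Use the extended Euclidean algorithm to write 1 = 3·s + 37·t; then s mod 37 is the inverse.
Euclidean algorithm:
  3 = 0·37 + 3
  37 = 12·3 + 1
  3 = 3·1 + 0
gcd(3,37) = 1
Back-substitution gives: 3·(-12) + 37·(1) = 1
So 3⁻¹ ≡ -12 ≡ 25 (mod 37)
Check: 3 × 25 = 75 ≡ 1 (mod 37) ✓

3⁻¹ ≡ 25 (mod 37)


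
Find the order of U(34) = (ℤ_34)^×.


U(n) is the group of units mod n; |U(n)| = φ(n)
|U(34)| = φ(34) = 16

|U(34) = (ℤ_34)^×| = 16


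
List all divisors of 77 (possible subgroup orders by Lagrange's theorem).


Lagrange's theorem: |H| divides |G|
|G| = 77
Divisors of 77: 1, 7, 11, 77

Possible subgroup orders: {1, 7, 11, 77}


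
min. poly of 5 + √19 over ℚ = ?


Let α = 5 + √19. Then α - 5 = √19, so (α - 5)² = 19, giving α² - 10α + 6 = 0. Degree 2 and α ∉ ℚ, so this is the minimal polynomial.

Minimal polynomial: x² - 10x + 6


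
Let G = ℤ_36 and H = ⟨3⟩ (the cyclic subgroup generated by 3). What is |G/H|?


|⟨3⟩| = n / gcd(3, 36) = 36 / 3 = 12
H is normal (ℤ_36 is abelian).
|G/H| = |G| / |H| = 36 / 12 = 3

|G/H| = 3


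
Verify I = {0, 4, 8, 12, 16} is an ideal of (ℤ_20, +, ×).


Check ideal conditions for I = {0, 4, 8, 12, 16} in ℤ_20:
(1) I is an additive subgroup? Yes
(2) For r ∈ ℤ_20 and a ∈ I: r·a ∈ I? Yes

Yes, I is an ideal of ℤ_20


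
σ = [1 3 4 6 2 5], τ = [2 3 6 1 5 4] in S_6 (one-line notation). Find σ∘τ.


σ∘τ: apply τ first, then σ
1 →τ 2 →σ 3
2 →τ 3 →σ 4
3 →τ 6 →σ 5
4 →τ 1 →σ 1
5 →τ 5 →σ 2
6 →τ 4 →σ 6

σ∘τ = [3 4 5 1 2 6]


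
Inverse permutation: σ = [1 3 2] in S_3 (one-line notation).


To find σ⁻¹, swap domain and range:
σ(1) = 1 → σ⁻¹(1) = 1
σ(2) = 3 → σ⁻¹(3) = 2
σ(3) = 2 → σ⁻¹(2) = 3

σ⁻¹ = [1 3 2]


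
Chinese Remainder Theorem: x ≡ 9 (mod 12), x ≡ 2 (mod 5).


m₁ = 12, m₂ = 5, gcd = 1, so CRT applies. M = m₁·m₂ = 60
Let M₁ = M/m₁ = 5, M₂ = M/m₂ = 12
Find y₁ ≡ M₁⁻¹ (mod m₁): 5⁻¹ ≡ 5 (mod 12)
Find y₂ ≡ M₂⁻¹ (mod m₂): 12⁻¹ ≡ 3 (mod 5)
x = a₁·M₁·y₁ + a₂·M₂·y₂ = 9·5·5 + 2·12·3 = 297
Reduce mod 60: x ≡ 57
Check: 57 mod 12 = 9 ✓, 57 mod 5 = 2 ✓

x ≡ 57 (mod 60)


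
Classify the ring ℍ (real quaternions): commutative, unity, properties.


quaternion multiplication is non-commutative (ij = k ≠ ji = -k); has unity 1; a division ring but not an integral domain since integral domains are commutative by convention
Commutative: No
Integral domain: No
Has unity: Yes

ℍ (real quaternions): Commutative=No, Unity=Yes


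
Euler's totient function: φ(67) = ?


Factor n: 67 = 67
φ(n) = n · ∏(1 - 1/p) over distinct primes p | n
φ(67) = 67 · (1 - 1/67) = 66

φ(67) = 66


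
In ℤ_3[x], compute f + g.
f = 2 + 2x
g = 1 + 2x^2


Add coefficients mod 3:
x^0: 2 + 1 = 0 (mod 3)
x^1: 2 + 0 = 2 (mod 3)
x^2: 0 + 2 = 2 (mod 3)
Result: 2x + 2x^2

f + g = 2x + 2x^2


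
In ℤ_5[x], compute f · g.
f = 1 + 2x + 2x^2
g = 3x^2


Expand and collect like terms; reduce coefficients mod 5:
x^0: 1·0 = 0 ≡ 0 (mod 5)
x^1: 1·0 + 2·0 = 0 ≡ 0 (mod 5)
x^2: 1·3 + 2·0 + 2·0 = 3 ≡ 3 (mod 5)
x^3: 2·3 + 2·0 = 6 ≡ 1 (mod 5)
x^4: 2·3 = 6 ≡ 1 (mod 5)
Result: 3x^2 + x^3 + x^4

f · g = 3x^2 + x^3 + x^4


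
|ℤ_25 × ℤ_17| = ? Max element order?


|ℤ_25 × ℤ_17| = 25 × 17 = 425
Max element order = lcm(25,17) = 425
Cyclic? Yes (gcd=1)

|ℤ_25×ℤ_17| = 425, max element order = 425


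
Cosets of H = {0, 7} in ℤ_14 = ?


H = {0, 7}, |H| = 2
Number of cosets = |G|/|H| = 14/2 = 7
0 + H = {0, 7}
1 + H = {1, 8}
2 + H = {2, 9}
3 + H = {3, 10}
4 + H = {4, 11}
5 + H = {5, 12}
6 + H = {6, 13}

Cosets: 0+H={0,7}; 1+H={1,8}; 2+H={2,9}; 3+H={3,10}; 4+H={4,11}; 5+H={5,12}; 6+H={6,13}


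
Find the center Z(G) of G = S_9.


Z(G) = {g ∈ G | gx = xg for all x ∈ G}
S_n is non-abelian for n ≥ 3; Z(S_9) is trivial

Z(S_9) = {e}


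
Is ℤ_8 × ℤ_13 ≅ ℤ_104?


Comparing ℤ_8 × ℤ_13 and ℤ_104:
gcd(8,13) = 1, so ℤ_8 × ℤ_13 ≅ ℤ_104 (CRT)

Yes, ℤ_8 × ℤ_13 ≅ ℤ_104


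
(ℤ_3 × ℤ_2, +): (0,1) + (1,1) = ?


Operation: componentwise addition mod (3, 2)
(0,1) + (1,1) = ((a₁+b₁) mod 3, (a₂+b₂) mod 2) with a = (0,1), b = (1,1)

(0,1) + (1,1) = (1,0)


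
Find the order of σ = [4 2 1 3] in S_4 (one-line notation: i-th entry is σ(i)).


Cycle decomposition: (1 4 3)
Cycle lengths: 3
Order = lcm(3) = 3

ord(σ) = 3


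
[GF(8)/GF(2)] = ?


GF(8) = GF(2^3), so the extension degree is 3

[GF(8)/GF(2)] = 3


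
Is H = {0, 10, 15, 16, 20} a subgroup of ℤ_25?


Subgroup test for H = {0, 10, 15, 16, 20} in (ℤ_25, +):
(1) 0 ∈ H? Yes
(2) Closure: for all a,b ∈ H, (a+b) mod 25 ∈ H? No  [counterexample: 10 + 16 = 1 ∉ H]
(3) Inverses: for all a ∈ H, -a mod 25 ∈ H? No

No, H is not a subgroup of ℤ_25


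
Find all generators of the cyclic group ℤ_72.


g generates ℤ_n iff gcd(g,n) = 1
Prime factors of 72: 2, 3
Generators are g ∈ {1,...,71} not divisible by any of these primes.
Generators: {1, 5, 7, 11, 13, 17, 19, 23, 25, 29, 31, 35, 37, 41, 43, 47, 49, 53, 55, 59, 61, 65, 67, 71}
Number of generators = φ(72) = 24

Generators of ℤ_72 = {1, 5, 7, 11, 13, 17, 19, 23, 25, 29, 31, 35, 37, 41, 43, 47, 49, 53, 55, 59, 61, 65, 67, 71}


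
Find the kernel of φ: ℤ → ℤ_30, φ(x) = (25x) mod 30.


Kernel = preimage of identity
ker(φ) = {x ∈ ℤ : 25x ≡ 0 (mod 30)}. gcd(25,30) = 5, so 25x ≡ 0 (mod 30) ⟺ x ≡ 0 (mod 30/5 = 6). Hence ker(φ) = 6ℤ

ker(φ) = 6ℤ


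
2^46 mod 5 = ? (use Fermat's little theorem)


Fermat's little theorem: if p is prime and gcd(a,p)=1, then a^(p-1) ≡ 1 (mod p)
p = 5 is prime, gcd(2,5) = 1
Reduce exponent: 46 mod 4 = 2
So 2^46 ≡ 2^2 (mod 5)
2^2 mod 5 = 4

2^46 ≡ 4 (mod 5)


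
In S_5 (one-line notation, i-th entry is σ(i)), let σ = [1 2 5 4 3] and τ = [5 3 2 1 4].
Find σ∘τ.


σ∘τ: apply τ first, then σ
1 →τ 5 →σ 3
2 →τ 3 →σ 5
3 →τ 2 →σ 2
4 →τ 1 →σ 1
5 →τ 4 →σ 4

σ∘τ = [3 5 2 1 4]


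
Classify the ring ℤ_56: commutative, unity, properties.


ℤ_56 is a commutative ring with unity 1; 56 = 2×28 is composite, so 2·28 ≡ 0 gives zero divisors (not an integral domain)
Commutative: Yes
Integral domain: No
Has unity: Yes

ℤ_56: Commutative=Yes, Unity=Yes


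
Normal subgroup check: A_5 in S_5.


H = A_5 in S_5
A_5 has index 2 in S_5, and every subgroup of index 2 is normal

Yes, normal subgroup


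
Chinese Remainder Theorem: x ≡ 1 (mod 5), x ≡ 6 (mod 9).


m₁ = 5, m₂ = 9, gcd = 1, so CRT applies. M = m₁·m₂ = 45
Let M₁ = M/m₁ = 9, M₂ = M/m₂ = 5
Find y₁ ≡ M₁⁻¹ (mod m₁): 9⁻¹ ≡ 4 (mod 5)
Find y₂ ≡ M₂⁻¹ (mod m₂): 5⁻¹ ≡ 2 (mod 9)
x = a₁·M₁·y₁ + a₂·M₂·y₂ = 1·9·4 + 6·5·2 = 96
Reduce mod 45: x ≡ 6
Check: 6 mod 5 = 1 ✓, 6 mod 9 = 6 ✓

x ≡ 6 (mod 45)


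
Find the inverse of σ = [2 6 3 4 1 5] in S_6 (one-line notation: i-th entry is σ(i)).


To find σ⁻¹, swap domain and range:
σ(1) = 2 → σ⁻¹(2) = 1
σ(2) = 6 → σ⁻¹(6) = 2
σ(3) = 3 → σ⁻¹(3) = 3
σ(4) = 4 → σ⁻¹(4) = 4
σ(5) = 1 → σ⁻¹(1) = 5
σ(6) = 5 → σ⁻¹(5) = 6

σ⁻¹ = [5 1 3 4 6 2]


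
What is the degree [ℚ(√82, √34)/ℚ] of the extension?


[ℚ(√82,√34):ℚ] = [ℚ(√82,√34):ℚ(√82)]·[ℚ(√82):ℚ] = 2·2 = 4

[ℚ(√82, √34)/ℚ] = 4


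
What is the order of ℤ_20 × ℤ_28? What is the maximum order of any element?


|ℤ_20 × ℤ_28| = 20 × 28 = 560
Max element order = lcm(20,28) = 140
Cyclic? No (gcd=4)

|ℤ_20×ℤ_28| = 560, max element order = 140


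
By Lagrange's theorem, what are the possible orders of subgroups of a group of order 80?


Lagrange's theorem: |H| divides |G|
|G| = 80
Divisors of 80: 1, 2, 4, 5, 8, 10, 16, 20, 40, 80

Possible subgroup orders: {1, 2, 4, 5, 8, 10, 16, 20, 40, 80}


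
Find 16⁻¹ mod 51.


Use the extended Euclidean algorithm to write 1 = 16·s + 51·t; then s mod 51 is the inverse.
Euclidean algorithm:
  16 = 0·51 + 16
  51 = 3·16 + 3
  16 = 5·3 + 1
  3 = 3·1 + 0
gcd(16,51) = 1
Back-substitution gives: 16·(16) + 51·(-5) = 1
So 16⁻¹ ≡ 16 ≡ 16 (mod 51)
Check: 16 × 16 = 256 ≡ 1 (mod 51) ✓

16⁻¹ ≡ 16 (mod 51)


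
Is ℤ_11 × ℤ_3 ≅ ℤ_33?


Comparing ℤ_11 × ℤ_3 and ℤ_33:
gcd(11,3) = 1, so ℤ_11 × ℤ_3 ≅ ℤ_33 (CRT)

Yes, ℤ_11 × ℤ_3 ≅ ℤ_33


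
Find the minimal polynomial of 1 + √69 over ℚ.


Let α = 1 + √69. Then α - 1 = √69, so (α - 1)² = 69, giving α² - 2α - 68 = 0. Degree 2 and α ∉ ℚ, so this is the minimal polynomial.

Minimal polynomial: x² - 2x - 68


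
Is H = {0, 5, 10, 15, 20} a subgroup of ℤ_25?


Subgroup test for H = {0, 5, 10, 15, 20} in (ℤ_25, +):
(1) 0 ∈ H? Yes
(2) Closure: for all a,b ∈ H, (a+b) mod 25 ∈ H? Yes
(3) Inverses: for all a ∈ H, -a mod 25 ∈ H? Yes

Yes, H is a subgroup of ℤ_25


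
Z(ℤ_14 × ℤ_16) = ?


Z(G) = {g ∈ G | gx = xg for all x ∈ G}
Direct product of abelian groups is abelian, so Z(G) = G

Z(ℤ_14 × ℤ_16) = ℤ_14 × ℤ_16


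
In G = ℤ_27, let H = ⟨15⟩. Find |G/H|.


|⟨15⟩| = n / gcd(15, 27) = 27 / 3 = 9
H is normal (ℤ_27 is abelian).
|G/H| = |G| / |H| = 27 / 9 = 3

|G/H| = 3


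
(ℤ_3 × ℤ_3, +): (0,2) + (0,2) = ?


Operation: componentwise addition mod (3, 3)
(0,2) + (0,2) = ((a₁+b₁) mod 3, (a₂+b₂) mod 3) with a = (0,2), b = (0,2)

(0,2) + (0,2) = (0,1)


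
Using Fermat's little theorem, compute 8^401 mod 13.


Fermat's little theorem: if p is prime and gcd(a,p)=1, then a^(p-1) ≡ 1 (mod p)
p = 13 is prime, gcd(8,13) = 1
Reduce exponent: 401 mod 12 = 5
So 8^401 ≡ 8^5 (mod 13)
8^5 mod 13 = 8

8^401 ≡ 8 (mod 13)


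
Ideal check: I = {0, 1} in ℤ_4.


Check ideal conditions for I = {0, 1} in ℤ_4:
(1) I is an additive subgroup? No
(2) For r ∈ ℤ_4 and a ∈ I: r·a ∈ I? No  [counterexample: r=2, a=1, r·a mod 4 = 2 ∉ I]

No, I is not an ideal of ℤ_4


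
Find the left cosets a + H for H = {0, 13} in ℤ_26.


H = {0, 13}, |H| = 2
Number of cosets = |G|/|H| = 26/2 = 13
0 + H = {0, 13}
1 + H = {1, 14}
2 + H = {2, 15}
3 + H = {3, 16}
4 + H = {4, 17}
5 + H = {5, 18}
6 + H = {6, 19}
7 + H = {7, 20}
8 + H = {8, 21}
9 + H = {9, 22}
10 + H = {10, 23}
11 + H = {11, 24}
12 + H = {12, 25}

Cosets: 0+H={0,13}; 1+H={1,14}; 2+H={2,15}; 3+H={3,16}; 4+H={4,17}; 5+H={5,18}; 6+H={6,19}; 7+H={7,20}; 8+H={8,21}; 9+H={9,22}; 10+H={10,23}; 11+H={11,24}; 12+H={12,25}


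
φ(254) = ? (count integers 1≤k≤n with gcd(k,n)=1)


Factor n: 254 = 2 × 127
φ(n) = n · ∏(1 - 1/p) over distinct primes p | n
φ(254) = 254 · (1 - 1/2) · (1 - 1/127) = 126

φ(254) = 126


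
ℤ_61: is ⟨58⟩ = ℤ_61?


g generates ℤ_n iff gcd(g, n) = 1
gcd(58, 61) = 1
Since gcd = 1, 58 is a generator.

Yes, 58 generates ℤ_61


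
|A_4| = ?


|A_n| = n!/2 (even permutations)
|A_4| = 4!/2 = 24/2 = 12

|A_4| = 12


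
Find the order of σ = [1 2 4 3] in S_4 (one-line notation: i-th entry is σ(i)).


Cycle decomposition: (3 4)
Cycle lengths: 2
Order = lcm(2) = 2

ord(σ) = 2


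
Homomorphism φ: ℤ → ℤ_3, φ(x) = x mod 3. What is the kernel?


Kernel = preimage of identity
ker(φ) = {x ∈ ℤ : x ≡ 0 (mod 3)} = 3ℤ = {0, ±3, ±6, ...}

ker(φ) = 3ℤ


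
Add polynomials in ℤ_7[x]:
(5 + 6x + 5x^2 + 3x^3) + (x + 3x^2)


Add coefficients mod 7:
x^0: 5 + 0 = 5 (mod 7)
x^1: 6 + 1 = 0 (mod 7)
x^2: 5 + 3 = 1 (mod 7)
x^3: 3 + 0 = 3 (mod 7)
Result: 5 + x^2 + 3x^3

f + g = 5 + x^2 + 3x^3


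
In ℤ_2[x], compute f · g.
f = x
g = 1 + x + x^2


Expand and collect like terms; reduce coefficients mod 2:
x^0: 0·1 = 0 ≡ 0 (mod 2)
x^1: 0·1 + 1·1 = 1 ≡ 1 (mod 2)
x^2: 0·1 + 1·1 = 1 ≡ 1 (mod 2)
x^3: 1·1 = 1 ≡ 1 (mod 2)
Result: x + x^2 + x^3

f · g = x + x^2 + x^3


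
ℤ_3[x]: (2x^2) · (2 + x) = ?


Expand and collect like terms; reduce coefficients mod 3:
x^0: 0·2 = 0 ≡ 0 (mod 3)
x^1: 0·1 + 0·2 = 0 ≡ 0 (mod 3)
x^2: 0·1 + 2·2 = 4 ≡ 1 (mod 3)
x^3: 2·1 = 2 ≡ 2 (mod 3)
Result: x^2 + 2x^3

f · g = x^2 + 2x^3


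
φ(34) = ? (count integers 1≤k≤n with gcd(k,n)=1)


Factor n: 34 = 2 × 17
φ(n) = n · ∏(1 - 1/p) over distinct primes p | n
φ(34) = 34 · (1 - 1/2) · (1 - 1/17) = 16

φ(34) = 16


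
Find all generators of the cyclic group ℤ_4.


g generates ℤ_n iff gcd(g,n) = 1
Checking each g ∈ {1,...,3}:
gcd(1,4) = 1
gcd(2,4) = 2
gcd(3,4) = 1
Generators: {1, 3}
Number of generators = φ(4) = 2

Generators of ℤ_4 = {1, 3}


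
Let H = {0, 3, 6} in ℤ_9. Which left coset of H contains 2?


2 + H = {2 + h (mod 9) : h ∈ H}
2+0=2, 2+3=5, 2+6=8

2 + H = {2, 5, 8}


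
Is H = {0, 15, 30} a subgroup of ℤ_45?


Subgroup test for H = {0, 15, 30} in (ℤ_45, +):
(1) 0 ∈ H? Yes
(2) Closure: for all a,b ∈ H, (a+b) mod 45 ∈ H? Yes
(3) Inverses: for all a ∈ H, -a mod 45 ∈ H? Yes

Yes, H is a subgroup of ℤ_45


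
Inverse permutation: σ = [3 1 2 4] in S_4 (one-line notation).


To find σ⁻¹, swap domain and range:
σ(1) = 3 → σ⁻¹(3) = 1
σ(2) = 1 → σ⁻¹(1) = 2
σ(3) = 2 → σ⁻¹(2) = 3
σ(4) = 4 → σ⁻¹(4) = 4

σ⁻¹ = [2 3 1 4]


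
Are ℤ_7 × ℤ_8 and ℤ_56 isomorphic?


Comparing ℤ_7 × ℤ_8 and ℤ_56:
gcd(7,8) = 1, so ℤ_7 × ℤ_8 ≅ ℤ_56 (CRT)

Yes, ℤ_7 × ℤ_8 ≅ ℤ_56


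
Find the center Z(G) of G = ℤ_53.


Z(G) = {g ∈ G | gx = xg for all x ∈ G}
ℤ_53 is abelian, so Z(G) = G

Z(ℤ_53) = ℤ_53


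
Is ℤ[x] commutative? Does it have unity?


Polynomial ring over ℤ (an integral domain) is a commutative integral domain with unity 1
Commutative: Yes
Integral domain: Yes
Has unity: Yes

ℤ[x]: Commutative=Yes, Unity=Yes


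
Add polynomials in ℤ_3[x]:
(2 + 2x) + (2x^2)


Add coefficients mod 3:
x^0: 2 + 0 = 2 (mod 3)
x^1: 2 + 0 = 2 (mod 3)
x^2: 0 + 2 = 2 (mod 3)
Result: 2 + 2x + 2x^2

f + g = 2 + 2x + 2x^2


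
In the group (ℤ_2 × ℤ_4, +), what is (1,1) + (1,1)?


Operation: componentwise addition mod (2, 4)
(1,1) + (1,1) = ((a₁+b₁) mod 2, (a₂+b₂) mod 4) with a = (1,1), b = (1,1)

(1,1) + (1,1) = (0,2)


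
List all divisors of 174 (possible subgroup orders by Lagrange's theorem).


Lagrange's theorem: |H| divides |G|
|G| = 174
Divisors of 174: 1, 2, 3, 6, 29, 58, 87, 174

Possible subgroup orders: {1, 2, 3, 6, 29, 58, 87, 174}


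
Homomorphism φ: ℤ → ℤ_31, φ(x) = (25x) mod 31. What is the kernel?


Kernel = preimage of identity
ker(φ) = {x ∈ ℤ : 25x ≡ 0 (mod 31)}. gcd(25,31) = 1, so 25x ≡ 0 (mod 31) ⟺ x ≡ 0 (mod 31/1 = 31). Hence ker(φ) = 31ℤ

ker(φ) = 31ℤ


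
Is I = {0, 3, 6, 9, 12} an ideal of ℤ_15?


Check ideal conditions for I = {0, 3, 6, 9, 12} in ℤ_15:
(1) I is an additive subgroup? Yes
(2) For r ∈ ℤ_15 and a ∈ I: r·a ∈ I? Yes

Yes, I is an ideal of ℤ_15


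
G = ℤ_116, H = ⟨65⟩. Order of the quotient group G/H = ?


|⟨65⟩| = n / gcd(65, 116) = 116 / 1 = 116
H is normal (ℤ_116 is abelian).
|G/H| = |G| / |H| = 116 / 116 = 1

|G/H| = 1


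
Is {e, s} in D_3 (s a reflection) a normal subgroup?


H = {e, s} in D_3 (s a reflection)
r·s·r⁻¹ = sr⁻² ≠ s for n ≥ 3, so {e, s} is not closed under conjugation

No, not a normal subgroup


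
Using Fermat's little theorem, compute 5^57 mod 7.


Fermat's little theorem: if p is prime and gcd(a,p)=1, then a^(p-1) ≡ 1 (mod p)
p = 7 is prime, gcd(5,7) = 1
Reduce exponent: 57 mod 6 = 3
So 5^57 ≡ 5^3 (mod 7)
5^3 mod 7 = 6

5^57 ≡ 6 (mod 7)


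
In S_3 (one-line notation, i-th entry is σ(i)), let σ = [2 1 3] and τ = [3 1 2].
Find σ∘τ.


σ∘τ: apply τ first, then σ
1 →τ 3 →σ 3
2 →τ 1 →σ 2
3 →τ 2 →σ 1

σ∘τ = [3 2 1]


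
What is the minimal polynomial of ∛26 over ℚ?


∛26 satisfies x³ - 26 = 0, irreducible over ℚ (no rational root; 26 is not a perfect cube)

Minimal polynomial: x³ - 26


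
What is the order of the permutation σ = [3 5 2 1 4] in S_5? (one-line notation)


Cycle decomposition: (1 3 2 5 4)
Cycle lengths: 5
Order = lcm(5) = 5

ord(σ) = 5


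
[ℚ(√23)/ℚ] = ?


√23 has minimal polynomial x² - 23 (irreducible over ℚ since 23 is squarefree)

[ℚ(√23)/ℚ] = 2


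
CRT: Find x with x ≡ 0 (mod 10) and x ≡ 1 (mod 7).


m₁ = 10, m₂ = 7, gcd = 1, so CRT applies. M = m₁·m₂ = 70
Let M₁ = M/m₁ = 7, M₂ = M/m₂ = 10
Find y₁ ≡ M₁⁻¹ (mod m₁): 7⁻¹ ≡ 3 (mod 10)
Find y₂ ≡ M₂⁻¹ (mod m₂): 10⁻¹ ≡ 5 (mod 7)
x = a₁·M₁·y₁ + a₂·M₂·y₂ = 0·7·3 + 1·10·5 = 50
Reduce mod 70: x ≡ 50
Check: 50 mod 10 = 0 ✓, 50 mod 7 = 1 ✓

x ≡ 50 (mod 70)


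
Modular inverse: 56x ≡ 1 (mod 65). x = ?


Use the extended Euclidean algorithm to write 1 = 56·s + 65·t; then s mod 65 is the inverse.
Euclidean algorithm:
  56 = 0·65 + 56
  65 = 1·56 + 9
  56 = 6·9 + 2
  9 = 4·2 + 1
  2 = 2·1 + 0
gcd(56,65) = 1
Back-substitution gives: 56·(-29) + 65·(25) = 1
So 56⁻¹ ≡ -29 ≡ 36 (mod 65)
Check: 56 × 36 = 2016 ≡ 1 (mod 65) ✓

56⁻¹ ≡ 36 (mod 65)


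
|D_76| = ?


|D_n| = 2n (n rotations and n reflections)
|D_76| = 2×76 = 152

|D_76| = 152


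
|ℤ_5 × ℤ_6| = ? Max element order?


|ℤ_5 × ℤ_6| = 5 × 6 = 30
Max element order = lcm(5,6) = 30
Cyclic? Yes (gcd=1)

|ℤ_5×ℤ_6| = 30, max element order = 30


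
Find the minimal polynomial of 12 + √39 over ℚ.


Let α = 12 + √39. Then α - 12 = √39, so (α - 12)² = 39, giving α² - 24α + 105 = 0. Degree 2 and α ∉ ℚ, so this is the minimal polynomial.

Minimal polynomial: x² - 24x + 105


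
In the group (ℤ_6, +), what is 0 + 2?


Operation: addition mod 6
0 + 2 = (a + b) mod 6 with a = 0, b = 2

0 + 2 = 2


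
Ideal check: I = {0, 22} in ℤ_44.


Check ideal conditions for I = {0, 22} in ℤ_44:
(1) I is an additive subgroup? Yes
(2) For r ∈ ℤ_44 and a ∈ I: r·a ∈ I? Yes

Yes, I is an ideal of ℤ_44


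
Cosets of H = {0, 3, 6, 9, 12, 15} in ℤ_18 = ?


H = {0, 3, 6, 9, 12, 15}, |H| = 6
Number of cosets = |G|/|H| = 18/6 = 3
0 + H = {0, 3, 6, 9, 12, 15}
1 + H = {1, 4, 7, 10, 13, 16}
2 + H = {2, 5, 8, 11, 14, 17}

Cosets: 0+H={0,3,6,9,12,15}; 1+H={1,4,7,10,13,16}; 2+H={2,5,8,11,14,17}


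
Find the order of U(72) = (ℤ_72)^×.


U(n) is the group of units mod n; |U(n)| = φ(n)
|U(72)| = φ(72) = 24

|U(72) = (ℤ_72)^×| = 24


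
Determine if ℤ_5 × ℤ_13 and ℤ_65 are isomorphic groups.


Comparing ℤ_5 × ℤ_13 and ℤ_65:
gcd(5,13) = 1, so ℤ_5 × ℤ_13 ≅ ℤ_65 (CRT)

Yes, ℤ_5 × ℤ_13 ≅ ℤ_65


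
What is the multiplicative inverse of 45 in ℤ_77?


Use the extended Euclidean algorithm to write 1 = 45·s + 77·t; then s mod 77 is the inverse.
Euclidean algorithm:
  45 = 0·77 + 45
  77 = 1·45 + 32
  45 = 1·32 + 13
  32 = 2·13 + 6
  13 = 2·6 + 1
  6 = 6·1 + 0
gcd(45,77) = 1
Back-substitution gives: 45·(12) + 77·(-7) = 1
So 45⁻¹ ≡ 12 ≡ 12 (mod 77)
Check: 45 × 12 = 540 ≡ 1 (mod 77) ✓

45⁻¹ ≡ 12 (mod 77)


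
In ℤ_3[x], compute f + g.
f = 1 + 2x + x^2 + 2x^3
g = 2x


Add coefficients mod 3:
x^0: 1 + 0 = 1 (mod 3)
x^1: 2 + 2 = 1 (mod 3)
x^2: 1 + 0 = 1 (mod 3)
x^3: 2 + 0 = 2 (mod 3)
Result: 1 + x + x^2 + 2x^3

f + g = 1 + x + x^2 + 2x^3


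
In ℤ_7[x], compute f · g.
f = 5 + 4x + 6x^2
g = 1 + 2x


Expand and collect like terms; reduce coefficients mod 7:
x^0: 5·1 = 5 ≡ 5 (mod 7)
x^1: 5·2 + 4·1 = 14 ≡ 0 (mod 7)
x^2: 4·2 + 6·1 = 14 ≡ 0 (mod 7)
x^3: 6·2 = 12 ≡ 5 (mod 7)
Result: 5 + 5x^3

f · g = 5 + 5x^3


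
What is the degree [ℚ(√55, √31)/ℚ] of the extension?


[ℚ(√55,√31):ℚ] = [ℚ(√55,√31):ℚ(√55)]·[ℚ(√55):ℚ] = 2·2 = 4

[ℚ(√55, √31)/ℚ] = 4


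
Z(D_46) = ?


Z(G) = {g ∈ G | gx = xg for all x ∈ G}
For even n, Z(D_n) = {e, r^(n/2)}: the 180° rotation r^23 commutes with every reflection and rotation

Z(D_46) = {e, r^23}


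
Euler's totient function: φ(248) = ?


Factor n: 248 = 2^3 × 31
φ(n) = n · ∏(1 - 1/p) over distinct primes p | n
φ(248) = 248 · (1 - 1/2) · (1 - 1/31) = 120

φ(248) = 120


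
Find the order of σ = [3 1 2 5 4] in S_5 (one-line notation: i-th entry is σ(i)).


Cycle decomposition: (1 3 2) (4 5)
Cycle lengths: 3, 2
Order = lcm(3, 2) = 6

ord(σ) = 6


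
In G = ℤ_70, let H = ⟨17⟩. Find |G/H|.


|⟨17⟩| = n / gcd(17, 70) = 70 / 1 = 70
H is normal (ℤ_70 is abelian).
|G/H| = |G| / |H| = 70 / 70 = 1

|G/H| = 1


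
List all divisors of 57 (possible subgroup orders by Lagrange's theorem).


Lagrange's theorem: |H| divides |G|
|G| = 57
Divisors of 57: 1, 3, 19, 57

Possible subgroup orders: {1, 3, 19, 57}


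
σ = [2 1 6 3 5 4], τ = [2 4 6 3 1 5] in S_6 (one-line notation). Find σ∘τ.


σ∘τ: apply τ first, then σ
1 →τ 2 →σ 1
2 →τ 4 →σ 3
3 →τ 6 →σ 4
4 →τ 3 →σ 6
5 →τ 1 →σ 2
6 →τ 5 →σ 5

σ∘τ = [1 3 4 6 2 5]


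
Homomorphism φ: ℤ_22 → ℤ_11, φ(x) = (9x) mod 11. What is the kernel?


Kernel = preimage of identity
ker(φ) = {x ∈ ℤ_22 : 9x ≡ 0 (mod 11)}. Since 11 | 22, φ is well-defined. The kernel is the cyclic subgroup ⟨11⟩ of ℤ_22 (order 2), i.e. {0, 11}

ker(φ) = {0, 11}


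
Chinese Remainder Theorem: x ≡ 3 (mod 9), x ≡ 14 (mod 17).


m₁ = 9, m₂ = 17, gcd = 1, so CRT applies. M = m₁·m₂ = 153
Let M₁ = M/m₁ = 17, M₂ = M/m₂ = 9
Find y₁ ≡ M₁⁻¹ (mod m₁): 17⁻¹ ≡ 8 (mod 9)
Find y₂ ≡ M₂⁻¹ (mod m₂): 9⁻¹ ≡ 2 (mod 17)
x = a₁·M₁·y₁ + a₂·M₂·y₂ = 3·17·8 + 14·9·2 = 660
Reduce mod 153: x ≡ 48
Check: 48 mod 9 = 3 ✓, 48 mod 17 = 14 ✓

x ≡ 48 (mod 153)


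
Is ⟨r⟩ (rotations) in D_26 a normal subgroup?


H = ⟨r⟩ (rotations) in D_26
The rotation subgroup ⟨r⟩ has index 2 in D_26, so it is normal

Yes, normal subgroup


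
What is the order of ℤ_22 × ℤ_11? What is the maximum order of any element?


|ℤ_22 × ℤ_11| = 22 × 11 = 242
Max element order = lcm(22,11) = 22
Cyclic? No (gcd=11)

|ℤ_22×ℤ_11| = 242, max element order = 22


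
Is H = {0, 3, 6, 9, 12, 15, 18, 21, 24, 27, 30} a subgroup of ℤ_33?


Subgroup test for H = {0, 3, 6, 9, 12, 15, 18, 21, 24, 27, 30} in (ℤ_33, +):
(1) 0 ∈ H? Yes
(2) Closure: for all a,b ∈ H, (a+b) mod 33 ∈ H? Yes
(3) Inverses: for all a ∈ H, -a mod 33 ∈ H? Yes

Yes, H is a subgroup of ℤ_33


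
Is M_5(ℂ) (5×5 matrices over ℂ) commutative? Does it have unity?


Matrix multiplication is non-commutative for n ≥ 2; the identity matrix I is the unity; singular matrices give zero divisors, so not an integral domain
Commutative: No
Integral domain: No
Has unity: Yes

M_5(ℂ) (5×5 matrices over ℂ): Commutative=No, Unity=Yes


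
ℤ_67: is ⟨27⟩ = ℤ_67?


g generates ℤ_n iff gcd(g, n) = 1
gcd(27, 67) = 1
Since gcd = 1, 27 is a generator.

Yes, 27 generates ℤ_67


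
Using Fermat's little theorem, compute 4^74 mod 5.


Fermat's little theorem: if p is prime and gcd(a,p)=1, then a^(p-1) ≡ 1 (mod p)
p = 5 is prime, gcd(4,5) = 1
Reduce exponent: 74 mod 4 = 2
So 4^74 ≡ 4^2 (mod 5)
4^2 mod 5 = 1

4^74 ≡ 1 (mod 5)


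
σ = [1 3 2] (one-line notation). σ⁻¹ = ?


To find σ⁻¹, swap domain and range:
σ(1) = 1 → σ⁻¹(1) = 1
σ(2) = 3 → σ⁻¹(3) = 2
σ(3) = 2 → σ⁻¹(2) = 3

σ⁻¹ = [1 3 2]


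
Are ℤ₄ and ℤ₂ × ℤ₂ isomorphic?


Comparing ℤ₄ and ℤ₂ × ℤ₂:
ℤ₄ has an element of order 4; ℤ₂×ℤ₂ has exponent 2

No, ℤ₄ ≇ ℤ₂ × ℤ₂


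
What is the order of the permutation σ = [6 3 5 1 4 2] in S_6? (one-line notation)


Cycle decomposition: (1 6 2 3 5 4)
Cycle lengths: 6
Order = lcm(6) = 6

ord(σ) = 6


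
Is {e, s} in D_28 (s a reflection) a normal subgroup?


H = {e, s} in D_28 (s a reflection)
r·s·r⁻¹ = sr⁻² ≠ s for n ≥ 3, so {e, s} is not closed under conjugation

No, not a normal subgroup


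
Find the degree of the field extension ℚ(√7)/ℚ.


√7 has minimal polynomial x² - 7 (irreducible over ℚ since 7 is squarefree)

[ℚ(√7)/ℚ] = 2


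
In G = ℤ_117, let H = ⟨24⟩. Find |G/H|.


|⟨24⟩| = n / gcd(24, 117) = 117 / 3 = 39
H is normal (ℤ_117 is abelian).
|G/H| = |G| / |H| = 117 / 39 = 3

|G/H| = 3


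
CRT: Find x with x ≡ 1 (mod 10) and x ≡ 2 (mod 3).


m₁ = 10, m₂ = 3, gcd = 1, so CRT applies. M = m₁·m₂ = 30
Let M₁ = M/m₁ = 3, M₂ = M/m₂ = 10
Find y₁ ≡ M₁⁻¹ (mod m₁): 3⁻¹ ≡ 7 (mod 10)
Find y₂ ≡ M₂⁻¹ (mod m₂): 10⁻¹ ≡ 1 (mod 3)
x = a₁·M₁·y₁ + a₂·M₂·y₂ = 1·3·7 + 2·10·1 = 41
Reduce mod 30: x ≡ 11
Check: 11 mod 10 = 1 ✓, 11 mod 3 = 2 ✓

x ≡ 11 (mod 30)


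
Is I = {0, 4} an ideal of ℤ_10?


Check ideal conditions for I = {0, 4} in ℤ_10:
(1) I is an additive subgroup? No
(2) For r ∈ ℤ_10 and a ∈ I: r·a ∈ I? No  [counterexample: r=2, a=4, r·a mod 10 = 8 ∉ I]

No, I is not an ideal of ℤ_10


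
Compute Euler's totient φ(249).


Factor n: 249 = 3 × 83
φ(n) = n · ∏(1 - 1/p) over distinct primes p | n
φ(249) = 249 · (1 - 1/3) · (1 - 1/83) = 164

φ(249) = 164


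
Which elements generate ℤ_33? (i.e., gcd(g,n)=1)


g generates ℤ_n iff gcd(g,n) = 1
Prime factors of 33: 3, 11
Generators are g ∈ {1,...,32} not divisible by any of these primes.
Generators: {1, 2, 4, 5, 7, 8, 10, 13, 14, 16, 17, 19, 20, 23, 25, 26, 28, 29, 31, 32}
Number of generators = φ(33) = 20

Generators of ℤ_33 = {1, 2, 4, 5, 7, 8, 10, 13, 14, 16, 17, 19, 20, 23, 25, 26, 28, 29, 31, 32}


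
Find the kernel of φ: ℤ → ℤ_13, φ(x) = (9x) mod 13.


Kernel = preimage of identity
ker(φ) = {x ∈ ℤ : 9x ≡ 0 (mod 13)}. gcd(9,13) = 1, so 9x ≡ 0 (mod 13) ⟺ x ≡ 0 (mod 13/1 = 13). Hence ker(φ) = 13ℤ

ker(φ) = 13ℤ


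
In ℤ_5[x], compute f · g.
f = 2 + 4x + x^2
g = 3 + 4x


Expand and collect like terms; reduce coefficients mod 5:
x^0: 2·3 = 6 ≡ 1 (mod 5)
x^1: 2·4 + 4·3 = 20 ≡ 0 (mod 5)
x^2: 4·4 + 1·3 = 19 ≡ 4 (mod 5)
x^3: 1·4 = 4 ≡ 4 (mod 5)
Result: 1 + 4x^2 + 4x^3

f · g = 1 + 4x^2 + 4x^3


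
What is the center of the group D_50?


Z(G) = {g ∈ G | gx = xg for all x ∈ G}
For even n, Z(D_n) = {e, r^(n/2)}: the 180° rotation r^25 commutes with every reflection and rotation

Z(D_50) = {e, r^25}


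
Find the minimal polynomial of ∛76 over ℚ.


∛76 satisfies x³ - 76 = 0, irreducible over ℚ (no rational root; 76 is not a perfect cube)

Minimal polynomial: x³ - 76


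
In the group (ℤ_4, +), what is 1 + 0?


Operation: addition mod 4
1 + 0 = (a + b) mod 4 with a = 1, b = 0

1 + 0 = 1


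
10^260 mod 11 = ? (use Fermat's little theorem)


Fermat's little theorem: if p is prime and gcd(a,p)=1, then a^(p-1) ≡ 1 (mod p)
p = 11 is prime, gcd(10,11) = 1
Reduce exponent: 260 mod 10 = 0
So 10^260 ≡ 10^0 (mod 11)
10^0 = 1

10^260 ≡ 1 (mod 11)


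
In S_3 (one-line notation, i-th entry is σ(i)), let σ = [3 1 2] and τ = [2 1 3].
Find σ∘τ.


σ∘τ: apply τ first, then σ
1 →τ 2 →σ 1
2 →τ 1 →σ 3
3 →τ 3 →σ 2

σ∘τ = [1 3 2]


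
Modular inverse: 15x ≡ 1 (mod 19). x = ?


Use the extended Euclidean algorithm to write 1 = 15·s + 19·t; then s mod 19 is the inverse.
Euclidean algorithm:
  15 = 0·19 + 15
  19 = 1·15 + 4
  15 = 3·4 + 3
  4 = 1·3 + 1
  3 = 3·1 + 0
gcd(15,19) = 1
Back-substitution gives: 15·(-5) + 19·(4) = 1
So 15⁻¹ ≡ -5 ≡ 14 (mod 19)
Check: 15 × 14 = 210 ≡ 1 (mod 19) ✓

15⁻¹ ≡ 14 (mod 19)


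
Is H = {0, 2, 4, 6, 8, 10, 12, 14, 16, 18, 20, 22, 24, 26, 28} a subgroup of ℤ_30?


Subgroup test for H = {0, 2, 4, 6, 8, 10, 12, 14, 16, 18, 20, 22, 24, 26, 28} in (ℤ_30, +):
(1) 0 ∈ H? Yes
(2) Closure: for all a,b ∈ H, (a+b) mod 30 ∈ H? Yes
(3) Inverses: for all a ∈ H, -a mod 30 ∈ H? Yes

Yes, H is a subgroup of ℤ_30


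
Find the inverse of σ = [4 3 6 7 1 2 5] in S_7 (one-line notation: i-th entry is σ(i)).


To find σ⁻¹, swap domain and range:
σ(1) = 4 → σ⁻¹(4) = 1
σ(2) = 3 → σ⁻¹(3) = 2
σ(3) = 6 → σ⁻¹(6) = 3
σ(4) = 7 → σ⁻¹(7) = 4
σ(5) = 1 → σ⁻¹(1) = 5
σ(6) = 2 → σ⁻¹(2) = 6
σ(7) = 5 → σ⁻¹(5) = 7

σ⁻¹ = [5 6 2 1 7 3 4]


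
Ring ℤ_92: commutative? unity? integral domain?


ℤ_92 is a commutative ring with unity 1; 92 = 2×46 is composite, so 2·46 ≡ 0 gives zero divisors (not an integral domain)
Commutative: Yes
Integral domain: No
Has unity: Yes

ℤ_92: Commutative=Yes, Unity=Yes


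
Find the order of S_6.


|S_n| = n! (number of permutations of n symbols)
|S_6| = 6! = 720

|S_6| = 720


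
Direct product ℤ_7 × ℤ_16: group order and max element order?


|ℤ_7 × ℤ_16| = 7 × 16 = 112
Max element order = lcm(7,16) = 112
Cyclic? Yes (gcd=1)

|ℤ_7×ℤ_16| = 112, max element order = 112


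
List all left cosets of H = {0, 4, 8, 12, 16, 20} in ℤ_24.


H = {0, 4, 8, 12, 16, 20}, |H| = 6
Number of cosets = |G|/|H| = 24/6 = 4
0 + H = {0, 4, 8, 12, 16, 20}
1 + H = {1, 5, 9, 13, 17, 21}
2 + H = {2, 6, 10, 14, 18, 22}
3 + H = {3, 7, 11, 15, 19, 23}

Cosets: 0+H={0,4,8,12,16,20}; 1+H={1,5,9,13,17,21}; 2+H={2,6,10,14,18,22}; 3+H={3,7,11,15,19,23}


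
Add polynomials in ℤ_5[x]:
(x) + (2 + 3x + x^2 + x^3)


Add coefficients mod 5:
x^0: 0 + 2 = 2 (mod 5)
x^1: 1 + 3 = 4 (mod 5)
x^2: 0 + 1 = 1 (mod 5)
x^3: 0 + 1 = 1 (mod 5)
Result: 2 + 4x + x^2 + x^3

f + g = 2 + 4x + x^2 + x^3


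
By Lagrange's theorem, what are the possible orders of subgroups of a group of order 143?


Lagrange's theorem: |H| divides |G|
|G| = 143
Divisors of 143: 1, 11, 13, 143

Possible subgroup orders: {1, 11, 13, 143}


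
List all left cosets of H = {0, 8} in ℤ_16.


H = {0, 8}, |H| = 2
Number of cosets = |G|/|H| = 16/2 = 8
0 + H = {0, 8}
1 + H = {1, 9}
2 + H = {2, 10}
3 + H = {3, 11}
4 + H = {4, 12}
5 + H = {5, 13}
6 + H = {6, 14}
7 + H = {7, 15}

Cosets: 0+H={0,8}; 1+H={1,9}; 2+H={2,10}; 3+H={3,11}; 4+H={4,12}; 5+H={5,13}; 6+H={6,14}; 7+H={7,15}


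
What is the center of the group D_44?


Z(G) = {g ∈ G | gx = xg for all x ∈ G}
For even n, Z(D_n) = {e, r^(n/2)}: the 180° rotation r^22 commutes with every reflection and rotation

Z(D_44) = {e, r^22}


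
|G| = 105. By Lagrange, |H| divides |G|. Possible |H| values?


Lagrange's theorem: |H| divides |G|
|G| = 105
Divisors of 105: 1, 3, 5, 7, 15, 21, 35, 105

Possible subgroup orders: {1, 3, 5, 7, 15, 21, 35, 105}


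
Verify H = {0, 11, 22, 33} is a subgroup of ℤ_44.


Subgroup test for H = {0, 11, 22, 33} in (ℤ_44, +):
(1) 0 ∈ H? Yes
(2) Closure: for all a,b ∈ H, (a+b) mod 44 ∈ H? Yes
(3) Inverses: for all a ∈ H, -a mod 44 ∈ H? Yes

Yes, H is a subgroup of ℤ_44


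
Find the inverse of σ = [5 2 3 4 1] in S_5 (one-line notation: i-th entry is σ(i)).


To find σ⁻¹, swap domain and range:
σ(1) = 5 → σ⁻¹(5) = 1
σ(2) = 2 → σ⁻¹(2) = 2
σ(3) = 3 → σ⁻¹(3) = 3
σ(4) = 4 → σ⁻¹(4) = 4
σ(5) = 1 → σ⁻¹(1) = 5

σ⁻¹ = [5 2 3 4 1]


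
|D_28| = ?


|D_n| = 2n (n rotations and n reflections)
|D_28| = 2×28 = 56

|D_28| = 56


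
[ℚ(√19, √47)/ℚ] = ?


[ℚ(√19,√47):ℚ] = [ℚ(√19,√47):ℚ(√19)]·[ℚ(√19):ℚ] = 2·2 = 4

[ℚ(√19, √47)/ℚ] = 4


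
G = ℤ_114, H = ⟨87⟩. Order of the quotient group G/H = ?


|⟨87⟩| = n / gcd(87, 114) = 114 / 3 = 38
H is normal (ℤ_114 is abelian).
|G/H| = |G| / |H| = 114 / 38 = 3

|G/H| = 3


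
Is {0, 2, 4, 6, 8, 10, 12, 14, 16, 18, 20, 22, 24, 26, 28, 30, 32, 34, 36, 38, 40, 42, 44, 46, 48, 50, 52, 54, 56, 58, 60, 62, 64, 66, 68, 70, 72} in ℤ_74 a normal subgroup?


H = {0, 2, 4, 6, 8, 10, 12, 14, 16, 18, 20, 22, 24, 26, 28, 30, 32, 34, 36, 38, 40, 42, 44, 46, 48, 50, 52, 54, 56, 58, 60, 62, 64, 66, 68, 70, 72} in ℤ_74
ℤ_74 is abelian; every subgroup of an abelian group is normal

Yes, normal subgroup


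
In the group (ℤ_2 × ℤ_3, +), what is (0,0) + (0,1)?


Operation: componentwise addition mod (2, 3)
(0,0) + (0,1) = ((a₁+b₁) mod 2, (a₂+b₂) mod 3) with a = (0,0), b = (0,1)

(0,0) + (0,1) = (0,1)


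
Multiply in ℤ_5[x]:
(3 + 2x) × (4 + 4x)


Expand and collect like terms; reduce coefficients mod 5:
x^0: 3·4 = 12 ≡ 2 (mod 5)
x^1: 3·4 + 2·4 = 20 ≡ 0 (mod 5)
x^2: 2·4 = 8 ≡ 3 (mod 5)
Result: 2 + 3x^2

f · g = 2 + 3x^2


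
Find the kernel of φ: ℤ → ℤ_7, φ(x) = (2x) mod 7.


Kernel = preimage of identity
ker(φ) = {x ∈ ℤ : 2x ≡ 0 (mod 7)}. gcd(2,7) = 1, so 2x ≡ 0 (mod 7) ⟺ x ≡ 0 (mod 7/1 = 7). Hence ker(φ) = 7ℤ

ker(φ) = 7ℤ
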